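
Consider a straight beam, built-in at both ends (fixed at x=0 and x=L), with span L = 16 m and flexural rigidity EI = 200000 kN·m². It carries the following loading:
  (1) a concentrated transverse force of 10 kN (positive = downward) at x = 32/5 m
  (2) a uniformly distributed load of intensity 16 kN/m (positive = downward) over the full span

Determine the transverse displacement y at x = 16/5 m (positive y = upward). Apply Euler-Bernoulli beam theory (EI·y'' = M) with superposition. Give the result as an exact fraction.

Load 1 — point force P=10 kN at a=32/5 m (b=L-a=48/5):
  y_1 = -Pb²x²(3aL-(3a+b)x)/(6L³EI)  [x≤a] = -10·(48/5)²·(16/5)²·(3·(32/5)·16-(3·(32/5)+(48/5))·(16/5))/(6·16³·200000) = -4032/9765625 m
Load 2 — uniform load w=16 kN/m over full span:
  y_2 = -wx²(L-x)²/(24EI) = -16·(16/5)²·(16-(16/5))²/(24·200000) = -32768/5859375 m
Superposition: y = Σ y_i = -175936/29296875 m ≈ -0.006005 m

y(16/5) = -175936/29296875 m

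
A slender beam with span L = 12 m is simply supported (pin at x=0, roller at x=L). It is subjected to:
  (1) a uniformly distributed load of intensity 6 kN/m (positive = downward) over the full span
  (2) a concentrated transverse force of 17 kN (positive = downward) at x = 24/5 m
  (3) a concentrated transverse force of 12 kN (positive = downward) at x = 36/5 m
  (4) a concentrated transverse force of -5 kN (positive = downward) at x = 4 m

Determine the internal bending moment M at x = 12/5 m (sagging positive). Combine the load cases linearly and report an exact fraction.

Load 1 — uniform load w=6 kN/m over full span:
  M_1 = wx(L-x)/2 = 6·(12/5)·(12-(12/5))/2 = 1728/25 kN·m
Load 2 — point force P=17 kN at a=24/5 m (b=L-a=36/5):
  M_2 = Pbx/L  [x≤a] = 17·(36/5)·(12/5)/12 = 612/25 kN·m
Load 3 — point force P=12 kN at a=36/5 m (b=L-a=24/5):
  M_3 = Pbx/L  [x≤a] = 12·(24/5)·(12/5)/12 = 288/25 kN·m
Load 4 — point force P=-5 kN at a=4 m (b=L-a=8):
  M_4 = Pbx/L  [x≤a] = (-5)·8·(12/5)/12 = -8 kN·m
Superposition: M = Σ M_i = 2428/25 kN·m ≈ 97.120000 kN·m

M(12/5) = 2428/25 kN·m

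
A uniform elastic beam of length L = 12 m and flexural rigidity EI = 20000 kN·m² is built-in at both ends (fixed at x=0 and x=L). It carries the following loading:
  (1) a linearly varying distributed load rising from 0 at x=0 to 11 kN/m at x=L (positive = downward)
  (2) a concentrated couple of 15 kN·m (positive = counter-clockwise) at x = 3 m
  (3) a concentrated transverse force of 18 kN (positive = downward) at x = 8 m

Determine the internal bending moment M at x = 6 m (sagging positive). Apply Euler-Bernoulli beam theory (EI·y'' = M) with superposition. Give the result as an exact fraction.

Load 1 — triangular load w₀=11 kN/m (0→w₀ over full span):
  M_1 = 3w₀Lx/20 - w₀L²/30 - w₀x³/(6L) = 3·11·12·6/20 - 11·12²/30 - 11·6³/(6·12) = 33 kN·m
Load 2 — applied couple M₀=15 kN·m at a=3 m (b=L-a=9):
  M_2 = R_Ax - M_A - M₀  [x>a] with R_A=45/32, M_A=-45/16 = (45/32)·6 - (-45/16) - 15 = -15/4 kN·m
Load 3 — point force P=18 kN at a=8 m (b=L-a=4):
  M_3 = Pb²(3a+b)x/L³ - Pab²/L²  [x≤a] = 18·4²·(3·8+4)·6/12³ - 18·8·4²/12² = 12 kN·m
Superposition: M = Σ M_i = 165/4 kN·m ≈ 41.250000 kN·m

M(6) = 165/4 kN·m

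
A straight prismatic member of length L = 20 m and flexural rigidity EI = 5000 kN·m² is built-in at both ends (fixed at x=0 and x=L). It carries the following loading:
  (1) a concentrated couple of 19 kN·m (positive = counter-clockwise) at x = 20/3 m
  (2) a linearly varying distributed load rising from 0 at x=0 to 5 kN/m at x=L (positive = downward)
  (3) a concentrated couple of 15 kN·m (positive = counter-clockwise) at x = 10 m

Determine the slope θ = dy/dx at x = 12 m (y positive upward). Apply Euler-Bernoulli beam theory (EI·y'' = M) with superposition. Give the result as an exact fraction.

θ(12) = 449/37500 rad

Load 1 — applied couple M₀=19 kN·m at a=20/3 m (b=L-a=40/3):
  θ_1 = (R_Ax²/2 - M_Ax - M₀(x-a))/EI  [x>a] with R_A=19/15, M_A=0 = ((19/15)·12²/2 - 0·12 - 19·(12-(20/3)))/5000 = -19/9375 rad
Load 2 — triangular load w₀=5 kN/m (0→w₀ over full span):
  θ_2 = -w₀(2x(L-x)(L-2x)(x+2L)+x²(L-x)²)/(120LEI) = -5·(2·12·(20-12)·(20-2·12)·(12+2·20)+12²·(20-12)²)/(120·20·5000) = 8/625 rad
Load 3 — applied couple M₀=15 kN·m at a=10 m (b=L-a=10):
  θ_3 = (R_Ax²/2 - M_Ax - M₀(x-a))/EI  [x>a] with R_A=9/8, M_A=15/4 = ((9/8)·12²/2 - (15/4)·12 - 15·(12-10))/5000 = 3/2500 rad
Superposition: θ = Σ θ_i = 449/37500 rad ≈ 0.011973 rad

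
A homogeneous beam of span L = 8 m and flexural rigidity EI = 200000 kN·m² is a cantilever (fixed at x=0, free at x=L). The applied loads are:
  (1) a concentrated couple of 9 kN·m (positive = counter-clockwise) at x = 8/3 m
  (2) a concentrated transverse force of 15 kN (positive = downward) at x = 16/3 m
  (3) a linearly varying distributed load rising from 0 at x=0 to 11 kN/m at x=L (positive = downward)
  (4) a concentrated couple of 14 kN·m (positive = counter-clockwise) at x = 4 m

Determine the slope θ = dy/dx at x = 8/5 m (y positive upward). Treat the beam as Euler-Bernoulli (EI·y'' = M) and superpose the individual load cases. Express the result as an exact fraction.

θ(8/5) = -91763/46875000 rad

Load 1 — applied couple M₀=9 kN·m at a=8/3 m (b=L-a=16/3):
  θ_1 = M₀x/EI  [x≤a] = 9·(8/5)/200000 = 9/125000 rad
Load 2 — point force P=15 kN at a=16/3 m (b=L-a=8/3):
  θ_2 = -Px(2a-x)/(2EI)  [x≤a] = -15·(8/5)·(2·(16/3)-(8/5))/(2·200000) = -17/31250 rad
Load 3 — triangular load w₀=11 kN/m (0→w₀ over full span):
  θ_3 = (w₀Lx²/4-w₀L²x/3-w₀x⁴/(24L))/EI = (11·8·(8/5)²/4-11·8²·(8/5)/3-11·(8/5)⁴/(24·8))/200000 = -9361/5859375 rad
Load 4 — applied couple M₀=14 kN·m at a=4 m (b=L-a=4):
  θ_4 = M₀x/EI  [x≤a] = 14·(8/5)/200000 = 7/62500 rad
Superposition: θ = Σ θ_i = -91763/46875000 rad ≈ -0.001958 rad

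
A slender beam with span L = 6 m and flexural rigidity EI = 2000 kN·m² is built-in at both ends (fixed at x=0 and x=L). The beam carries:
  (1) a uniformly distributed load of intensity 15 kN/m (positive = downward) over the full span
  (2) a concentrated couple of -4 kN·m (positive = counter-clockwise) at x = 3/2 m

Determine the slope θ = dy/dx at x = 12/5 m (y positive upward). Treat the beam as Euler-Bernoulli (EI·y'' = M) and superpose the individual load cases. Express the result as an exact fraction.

θ(12/5) = -333/50000 rad

Load 1 — uniform load w=15 kN/m over full span:
  θ_1 = -wx(L-x)(L-2x)/(12EI) = -15·(12/5)·(6-(12/5))·(6-2·(12/5))/(12·2000) = -81/12500 rad
Load 2 — applied couple M₀=-4 kN·m at a=3/2 m (b=L-a=9/2):
  θ_2 = (R_Ax²/2 - M_Ax - M₀(x-a))/EI  [x>a] with R_A=-3/4, M_A=3/4 = ((-3/4)·(12/5)²/2 - (3/4)·(12/5) - (-4)·((12/5)-(3/2)))/2000 = -9/50000 rad
Superposition: θ = Σ θ_i = -333/50000 rad ≈ -0.006660 rad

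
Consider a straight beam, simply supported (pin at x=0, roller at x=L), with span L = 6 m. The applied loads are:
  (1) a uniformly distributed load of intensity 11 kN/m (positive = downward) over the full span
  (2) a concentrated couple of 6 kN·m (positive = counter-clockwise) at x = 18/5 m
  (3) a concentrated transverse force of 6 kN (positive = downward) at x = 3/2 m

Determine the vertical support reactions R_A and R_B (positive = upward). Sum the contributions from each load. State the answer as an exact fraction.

Load 1 — uniform load w=11 kN/m over full span:
  R_A = wL/2 = 11·6/2 = 33 kN
  R_B = wL/2 = 11·6/2 = 33 kN
Load 2 — applied couple M₀=6 kN·m at a=18/5 m (b=L-a=12/5):
  R_A = M₀/L = 6/6 = 1 kN
  R_B = -M₀/L = -6/6 = -1 kN
Load 3 — point force P=6 kN at a=3/2 m (b=L-a=9/2):
  R_A = Pb/L = 6·(9/2)/6 = 9/2 kN
  R_B = Pa/L = 6·(3/2)/6 = 3/2 kN
Superposition: R_A = 77/2 kN, R_B = 67/2 kN

R_A = 77/2 kN, R_B = 67/2 kN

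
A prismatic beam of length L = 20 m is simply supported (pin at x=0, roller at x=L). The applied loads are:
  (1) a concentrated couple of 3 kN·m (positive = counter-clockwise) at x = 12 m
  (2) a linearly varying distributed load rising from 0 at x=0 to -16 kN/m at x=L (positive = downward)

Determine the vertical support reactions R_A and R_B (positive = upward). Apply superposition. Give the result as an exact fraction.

R_A = -3191/60 kN, R_B = -6409/60 kN

Load 1 — applied couple M₀=3 kN·m at a=12 m (b=L-a=8):
  R_A = M₀/L = 3/20 kN
  R_B = -M₀/L = -3/20 kN
Load 2 — triangular load w₀=-16 kN/m (0→w₀ over full span):
  R_A = w₀L/6 = (-16)·20/6 = -160/3 kN
  R_B = w₀L/3 = (-16)·20/3 = -320/3 kN
Superposition: R_A = -3191/60 kN, R_B = -6409/60 kN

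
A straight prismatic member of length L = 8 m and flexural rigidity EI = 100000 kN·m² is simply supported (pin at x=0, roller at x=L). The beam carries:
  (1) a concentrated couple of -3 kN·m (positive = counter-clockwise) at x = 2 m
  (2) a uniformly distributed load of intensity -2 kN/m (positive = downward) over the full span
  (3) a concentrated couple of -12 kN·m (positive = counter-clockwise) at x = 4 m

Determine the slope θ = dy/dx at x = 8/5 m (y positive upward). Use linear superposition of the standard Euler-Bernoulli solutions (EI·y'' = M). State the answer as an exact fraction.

θ(8/5) = 16321/50000000 rad

Load 1 — applied couple M₀=-3 kN·m at a=2 m (b=L-a=6):
  θ_1 = (M₀x²/(2L)+C₁)/EI  [x≤a] with C₁=M₀(3b²-L²)/(6L)=-11/4 = ((-3)·(8/5)²/(2·8)+(-11/4))/100000 = -323/10000000 rad
Load 2 — uniform load w=-2 kN/m over full span:
  θ_2 = -w(L³-6Lx²+4x³)/(24EI) = -(-2)·(8³-6·8·(8/5)²+4·(8/5)³)/(24·100000) = 132/390625 rad
Load 3 — applied couple M₀=-12 kN·m at a=4 m (b=L-a=4):
  θ_3 = (M₀x²/(2L)+C₁)/EI  [x≤a] with C₁=M₀(3b²-L²)/(6L)=4 = ((-12)·(8/5)²/(2·8)+4)/100000 = 13/625000 rad
Superposition: θ = Σ θ_i = 16321/50000000 rad ≈ 0.000326 rad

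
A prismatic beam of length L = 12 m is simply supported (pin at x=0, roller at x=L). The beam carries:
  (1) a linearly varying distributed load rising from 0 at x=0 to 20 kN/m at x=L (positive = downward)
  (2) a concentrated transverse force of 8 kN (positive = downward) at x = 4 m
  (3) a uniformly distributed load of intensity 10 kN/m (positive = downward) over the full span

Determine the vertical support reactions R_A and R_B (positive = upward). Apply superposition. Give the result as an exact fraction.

Load 1 — triangular load w₀=20 kN/m (0→w₀ over full span):
  R_A = w₀L/6 = 20·12/6 = 40 kN
  R_B = w₀L/3 = 20·12/3 = 80 kN
Load 2 — point force P=8 kN at a=4 m (b=L-a=8):
  R_A = Pb/L = 8·8/12 = 16/3 kN
  R_B = Pa/L = 8·4/12 = 8/3 kN
Load 3 — uniform load w=10 kN/m over full span:
  R_A = wL/2 = 10·12/2 = 60 kN
  R_B = wL/2 = 10·12/2 = 60 kN
Superposition: R_A = 316/3 kN, R_B = 428/3 kN

R_A = 316/3 kN, R_B = 428/3 kN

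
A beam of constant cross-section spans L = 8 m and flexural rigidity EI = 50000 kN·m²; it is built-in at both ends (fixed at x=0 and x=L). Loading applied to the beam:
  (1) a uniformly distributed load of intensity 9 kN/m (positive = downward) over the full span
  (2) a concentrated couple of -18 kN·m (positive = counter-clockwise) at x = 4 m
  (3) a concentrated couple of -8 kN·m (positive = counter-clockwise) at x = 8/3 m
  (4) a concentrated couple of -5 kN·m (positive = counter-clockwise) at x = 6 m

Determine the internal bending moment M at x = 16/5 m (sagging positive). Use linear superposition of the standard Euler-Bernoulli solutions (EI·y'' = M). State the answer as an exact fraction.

M(16/5) = 21439/1200 kN·m

Load 1 — uniform load w=9 kN/m over full span:
  M_1 = wLx/2 - wL²/12 - wx²/2 = 9·8·(16/5)/2 - 9·8²/12 - 9·(16/5)²/2 = 528/25 kN·m
Load 2 — applied couple M₀=-18 kN·m at a=4 m (b=L-a=4):
  M_2 = R_Ax - M_A  [x≤a] with R_A=-27/8, M_A=-9/2 = (-27/8)·(16/5) - (-9/2) = -63/10 kN·m
Load 3 — applied couple M₀=-8 kN·m at a=8/3 m (b=L-a=16/3):
  M_3 = R_Ax - M_A - M₀  [x>a] with R_A=-4/3, M_A=0 = (-4/3)·(16/5) - 0 - (-8) = 56/15 kN·m
Load 4 — applied couple M₀=-5 kN·m at a=6 m (b=L-a=2):
  M_4 = R_Ax - M_A  [x≤a] with R_A=-45/64, M_A=-25/16 = (-45/64)·(16/5) - (-25/16) = -11/16 kN·m
Superposition: M = Σ M_i = 21439/1200 kN·m ≈ 17.865833 kN·m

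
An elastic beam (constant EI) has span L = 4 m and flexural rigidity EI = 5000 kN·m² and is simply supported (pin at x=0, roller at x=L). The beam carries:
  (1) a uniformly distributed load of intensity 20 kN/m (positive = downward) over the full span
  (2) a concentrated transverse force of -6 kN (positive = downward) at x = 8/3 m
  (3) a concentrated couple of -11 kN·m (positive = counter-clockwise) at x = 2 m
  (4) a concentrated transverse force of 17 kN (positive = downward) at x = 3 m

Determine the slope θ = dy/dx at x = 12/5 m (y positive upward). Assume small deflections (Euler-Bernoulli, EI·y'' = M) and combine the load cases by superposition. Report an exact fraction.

θ(12/5) = 79357/27000000 rad

Load 1 — uniform load w=20 kN/m over full span:
  θ_1 = -w(L³-6Lx²+4x³)/(24EI) = -20·(4³-6·4·(12/5)²+4·(12/5)³)/(24·5000) = 148/46875 rad
Load 2 — point force P=-6 kN at a=8/3 m (b=L-a=4/3):
  θ_2 = -Pb(L²-b²-3x²)/(6LEI)  [x≤a] = -(-6)·(4/3)·(4²-(4/3)²-3·(12/5)²)/(6·4·5000) = -86/421875 rad
Load 3 — applied couple M₀=-11 kN·m at a=2 m (b=L-a=2):
  θ_3 = (M₀x²/(2L)-M₀(x-a)+C₁)/EI  [x>a] with C₁=M₀(3b²-L²)/(6L)=11/6 = ((-11)·(12/5)²/(2·4)-(-11)·((12/5)-2)+(11/6))/5000 = -253/750000 rad
Load 4 — point force P=17 kN at a=3 m (b=L-a=1):
  θ_4 = -Pb(L²-b²-3x²)/(6LEI)  [x≤a] = -17·1·(4²-1²-3·(12/5)²)/(6·4·5000) = 323/1000000 rad
Superposition: θ = Σ θ_i = 79357/27000000 rad ≈ 0.002939 rad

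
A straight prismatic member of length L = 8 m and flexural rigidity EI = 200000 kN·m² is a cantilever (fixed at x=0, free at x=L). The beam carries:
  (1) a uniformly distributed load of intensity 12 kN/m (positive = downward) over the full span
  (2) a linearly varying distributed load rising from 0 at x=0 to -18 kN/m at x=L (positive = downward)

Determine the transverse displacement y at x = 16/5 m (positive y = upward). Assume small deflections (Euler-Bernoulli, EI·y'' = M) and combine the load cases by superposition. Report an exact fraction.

Load 1 — uniform load w=12 kN/m over full span:
  y_1 = -wx²(x²-4Lx+6L²)/(24EI) = -12·(16/5)²·((16/5)²-4·8·(16/5)+6·8²)/(24·200000) = -14592/1953125 m
Load 2 — triangular load w₀=-18 kN/m (0→w₀ over full span):
  y_2 = (w₀Lx³/12-w₀L²x²/6-w₀x⁵/(120L))/EI = ((-18)·8·(16/5)³/12-(-18)·8²·(16/5)²/6-(-18)·(16/5)⁵/(120·8))/200000 = 385536/48828125 m
Superposition: y = Σ y_i = 20736/48828125 m ≈ 0.000425 m

y(16/5) = 20736/48828125 m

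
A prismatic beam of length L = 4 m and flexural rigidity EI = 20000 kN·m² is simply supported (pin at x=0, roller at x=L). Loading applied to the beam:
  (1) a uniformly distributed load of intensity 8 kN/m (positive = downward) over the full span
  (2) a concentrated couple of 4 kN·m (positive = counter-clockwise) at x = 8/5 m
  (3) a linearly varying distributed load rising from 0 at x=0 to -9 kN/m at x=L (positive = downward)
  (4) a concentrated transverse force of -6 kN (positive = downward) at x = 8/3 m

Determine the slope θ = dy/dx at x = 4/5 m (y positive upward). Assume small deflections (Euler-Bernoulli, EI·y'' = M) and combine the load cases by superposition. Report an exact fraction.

Load 1 — uniform load w=8 kN/m over full span:
  θ_1 = -w(L³-6Lx²+4x³)/(24EI) = -8·(4³-6·4·(4/5)²+4·(4/5)³)/(24·20000) = -66/78125 rad
Load 2 — applied couple M₀=4 kN·m at a=8/5 m (b=L-a=12/5):
  θ_2 = (M₀x²/(2L)+C₁)/EI  [x≤a] with C₁=M₀(3b²-L²)/(6L)=16/75 = (4·(4/5)²/(2·4)+(16/75))/20000 = 1/37500 rad
Load 3 — triangular load w₀=-9 kN/m (0→w₀ over full span):
  θ_3 = -w₀(7L⁴-30L²x²+15x⁴)/(360LEI) = -(-9)·(7·4⁴-30·4²·(4/5)²+15·(4/5)⁴)/(360·4·20000) = 182/390625 rad
Load 4 — point force P=-6 kN at a=8/3 m (b=L-a=4/3):
  θ_4 = -Pb(L²-b²-3x²)/(6LEI)  [x≤a] = -(-6)·(4/3)·(4²-(4/3)²-3·(4/5)²)/(6·4·20000) = 173/843750 rad
Superposition: θ = Σ θ_i = -6209/42187500 rad ≈ -0.000147 rad

θ(4/5) = -6209/42187500 rad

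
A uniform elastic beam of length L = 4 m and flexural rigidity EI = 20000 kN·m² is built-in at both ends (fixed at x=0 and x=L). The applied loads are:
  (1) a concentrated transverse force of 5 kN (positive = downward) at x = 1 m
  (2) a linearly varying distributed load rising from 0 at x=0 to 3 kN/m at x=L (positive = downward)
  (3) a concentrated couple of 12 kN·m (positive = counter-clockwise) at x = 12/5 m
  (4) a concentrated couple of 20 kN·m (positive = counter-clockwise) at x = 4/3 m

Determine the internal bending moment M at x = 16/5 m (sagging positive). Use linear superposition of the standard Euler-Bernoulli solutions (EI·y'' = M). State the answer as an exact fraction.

Load 1 — point force P=5 kN at a=1 m (b=L-a=3):
  M_1 = Pa²(a+3b)(L-x)/L³ - Pa²b/L²  [x>a] = 5·1²·(1+3·3)·(4-(16/5))/4³ - 5·1²·3/4² = -5/16 kN·m
Load 2 — triangular load w₀=3 kN/m (0→w₀ over full span):
  M_2 = 3w₀Lx/20 - w₀L²/30 - w₀x³/(6L) = 3·3·4·(16/5)/20 - 3·4²/30 - 3·(16/5)³/(6·4) = 8/125 kN·m
Load 3 — applied couple M₀=12 kN·m at a=12/5 m (b=L-a=8/5):
  M_3 = R_Ax - M_A - M₀  [x>a] with R_A=108/25, M_A=96/25 = (108/25)·(16/5) - (96/25) - 12 = -252/125 kN·m
Load 4 — applied couple M₀=20 kN·m at a=4/3 m (b=L-a=8/3):
  M_4 = R_Ax - M_A - M₀  [x>a] with R_A=20/3, M_A=0 = (20/3)·(16/5) - 0 - 20 = 4/3 kN·m
Superposition: M = Σ M_i = -5587/6000 kN·m ≈ -0.931167 kN·m

M(16/5) = -5587/6000 kN·m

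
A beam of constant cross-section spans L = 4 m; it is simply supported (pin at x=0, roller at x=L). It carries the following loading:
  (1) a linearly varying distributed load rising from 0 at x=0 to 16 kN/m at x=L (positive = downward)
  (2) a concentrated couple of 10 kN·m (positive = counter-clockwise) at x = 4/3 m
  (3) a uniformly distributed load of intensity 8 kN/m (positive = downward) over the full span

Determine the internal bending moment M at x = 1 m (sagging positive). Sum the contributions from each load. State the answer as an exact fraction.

M(1) = 49/2 kN·m

Load 1 — triangular load w₀=16 kN/m (0→w₀ over full span):
  M_1 = w₀Lx/6 - w₀x³/(6L) = 16·4·1/6 - 16·1³/(6·4) = 10 kN·m
Load 2 — applied couple M₀=10 kN·m at a=4/3 m (b=L-a=8/3):
  M_2 = M₀x/L  [x≤a] = 10·1/4 = 5/2 kN·m
Load 3 — uniform load w=8 kN/m over full span:
  M_3 = wx(L-x)/2 = 8·1·(4-1)/2 = 12 kN·m
Superposition: M = Σ M_i = 49/2 kN·m ≈ 24.500000 kN·m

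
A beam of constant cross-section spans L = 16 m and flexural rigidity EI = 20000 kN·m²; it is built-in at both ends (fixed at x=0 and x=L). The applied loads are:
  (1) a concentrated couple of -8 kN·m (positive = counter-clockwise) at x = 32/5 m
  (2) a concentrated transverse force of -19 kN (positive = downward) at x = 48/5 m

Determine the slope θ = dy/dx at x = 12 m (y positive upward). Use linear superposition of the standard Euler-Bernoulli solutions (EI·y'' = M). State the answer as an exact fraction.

Load 1 — applied couple M₀=-8 kN·m at a=32/5 m (b=L-a=48/5):
  θ_1 = (R_Ax²/2 - M_Ax - M₀(x-a))/EI  [x>a] with R_A=-18/25, M_A=-24/25 = ((-18/25)·12²/2 - (-24/25)·12 - (-8)·(12-(32/5)))/20000 = 7/31250 rad
Load 2 — point force P=-19 kN at a=48/5 m (b=L-a=32/5):
  θ_2 = Pa²(L-x)(2bL-(3b+a)(L-x))/(2L³EI)  [x>a] = (-19)·(48/5)²·(16-12)·(2·(32/5)·16-(3·(32/5)+(48/5))·(16-12))/(2·16³·20000) = -1197/312500 rad
Superposition: θ = Σ θ_i = -1127/312500 rad ≈ -0.003606 rad

θ(12) = -1127/312500 rad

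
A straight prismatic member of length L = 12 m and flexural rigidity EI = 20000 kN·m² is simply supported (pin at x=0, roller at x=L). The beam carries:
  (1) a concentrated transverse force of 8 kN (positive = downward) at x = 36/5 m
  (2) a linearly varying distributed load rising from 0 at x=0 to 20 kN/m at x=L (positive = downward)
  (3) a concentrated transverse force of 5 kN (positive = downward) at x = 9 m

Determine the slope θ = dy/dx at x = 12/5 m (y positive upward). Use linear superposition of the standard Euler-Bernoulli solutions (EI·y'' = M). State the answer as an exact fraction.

Load 1 — point force P=8 kN at a=36/5 m (b=L-a=24/5):
  θ_1 = -Pb(L²-b²-3x²)/(6LEI)  [x≤a] = -8·(24/5)·(12²-(24/5)²-3·(12/5)²)/(6·12·20000) = -216/78125 rad
Load 2 — triangular load w₀=20 kN/m (0→w₀ over full span):
  θ_2 = -w₀(7L⁴-30L²x²+15x⁴)/(360LEI) = -20·(7·12⁴-30·12²·(12/5)²+15·(12/5)⁴)/(360·12·20000) = -2184/78125 rad
Load 3 — point force P=5 kN at a=9 m (b=L-a=3):
  θ_3 = -Pb(L²-b²-3x²)/(6LEI)  [x≤a] = -5·3·(12²-3²-3·(12/5)²)/(6·12·20000) = -981/800000 rad
Superposition: θ = Σ θ_i = -25557/800000 rad ≈ -0.031946 rad

θ(12/5) = -25557/800000 rad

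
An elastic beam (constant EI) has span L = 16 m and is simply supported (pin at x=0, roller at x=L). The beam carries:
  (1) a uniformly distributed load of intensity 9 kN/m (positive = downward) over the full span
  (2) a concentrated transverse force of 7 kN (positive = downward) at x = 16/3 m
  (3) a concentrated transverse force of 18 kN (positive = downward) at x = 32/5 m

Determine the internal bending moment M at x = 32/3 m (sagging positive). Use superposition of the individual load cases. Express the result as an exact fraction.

Load 1 — uniform load w=9 kN/m over full span:
  M_1 = wx(L-x)/2 = 9·(32/3)·(16-(32/3))/2 = 256 kN·m
Load 2 — point force P=7 kN at a=16/3 m (b=L-a=32/3):
  M_2 = Pa(L-x)/L  [x>a] = 7·(16/3)·(16-(32/3))/16 = 112/9 kN·m
Load 3 — point force P=18 kN at a=32/5 m (b=L-a=48/5):
  M_3 = Pa(L-x)/L  [x>a] = 18·(32/5)·(16-(32/3))/16 = 192/5 kN·m
Superposition: M = Σ M_i = 13808/45 kN·m ≈ 306.844444 kN·m

M(32/3) = 13808/45 kN·m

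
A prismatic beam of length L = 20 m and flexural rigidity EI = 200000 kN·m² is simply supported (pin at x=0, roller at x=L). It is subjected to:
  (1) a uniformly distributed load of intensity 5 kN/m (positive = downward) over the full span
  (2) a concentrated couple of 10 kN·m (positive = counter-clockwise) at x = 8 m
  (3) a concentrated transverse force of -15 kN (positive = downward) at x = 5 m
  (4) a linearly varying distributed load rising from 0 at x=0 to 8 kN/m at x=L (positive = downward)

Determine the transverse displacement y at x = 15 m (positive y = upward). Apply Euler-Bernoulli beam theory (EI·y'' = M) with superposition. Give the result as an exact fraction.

Load 1 — uniform load w=5 kN/m over full span:
  y_1 = -wx(L³-2Lx²+x³)/(24EI) = -5·15·(20³-2·20·15²+15³)/(24·200000) = -19/512 m
Load 2 — applied couple M₀=10 kN·m at a=8 m (b=L-a=12):
  y_2 = (M₀x³/(6L)-M₀(x-a)²/2+C₁x)/EI  [x>a] with C₁=M₀(3b²-L²)/(6L)=8/3 = (10·15³/(6·20)-10·(15-8)²/2+(8/3)·15)/200000 = 61/160000 m
Load 3 — point force P=-15 kN at a=5 m (b=L-a=15):
  y_3 = -Pa(L-x)(2Lx-a²-x²)/(6LEI)  [x>a] = -(-15)·5·(20-15)·(2·20·15-5²-15²)/(6·20·200000) = 7/1280 m
Load 4 — triangular load w₀=8 kN/m (0→w₀ over full span):
  y_4 = -w₀x(7L⁴-10L²x²+3x⁴)/(360LEI) = -8·15·(7·20⁴-10·20²·15²+3·15⁴)/(360·20·200000) = -119/3840 m
Superposition: y = Σ y_i = -59759/960000 m ≈ -0.062249 m

y(15) = -59759/960000 m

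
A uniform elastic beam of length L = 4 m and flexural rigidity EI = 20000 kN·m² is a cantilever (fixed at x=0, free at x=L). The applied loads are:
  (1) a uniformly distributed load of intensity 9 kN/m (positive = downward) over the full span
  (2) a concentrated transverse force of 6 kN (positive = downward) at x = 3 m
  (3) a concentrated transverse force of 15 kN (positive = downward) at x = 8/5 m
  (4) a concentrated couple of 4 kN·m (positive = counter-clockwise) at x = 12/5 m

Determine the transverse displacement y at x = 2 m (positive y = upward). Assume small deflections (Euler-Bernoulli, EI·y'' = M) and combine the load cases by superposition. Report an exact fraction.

Load 1 — uniform load w=9 kN/m over full span:
  y_1 = -wx²(x²-4Lx+6L²)/(24EI) = -9·2²·(2²-4·4·2+6·4²)/(24·20000) = -51/10000 m
Load 2 — point force P=6 kN at a=3 m (b=L-a=1):
  y_2 = -Px²(3a-x)/(6EI)  [x≤a] = -6·2²·(3·3-2)/(6·20000) = -7/5000 m
Load 3 — point force P=15 kN at a=8/5 m (b=L-a=12/5):
  y_3 = -Pa²(3x-a)/(6EI)  [x>a] = -15·(8/5)²·(3·2-(8/5))/(6·20000) = -22/15625 m
Load 4 — applied couple M₀=4 kN·m at a=12/5 m (b=L-a=8/5):
  y_4 = M₀x²/(2EI)  [x≤a] = 4·2²/(2·20000) = 1/2500 m
Superposition: y = Σ y_i = -1877/250000 m ≈ -0.007508 m

y(2) = -1877/250000 m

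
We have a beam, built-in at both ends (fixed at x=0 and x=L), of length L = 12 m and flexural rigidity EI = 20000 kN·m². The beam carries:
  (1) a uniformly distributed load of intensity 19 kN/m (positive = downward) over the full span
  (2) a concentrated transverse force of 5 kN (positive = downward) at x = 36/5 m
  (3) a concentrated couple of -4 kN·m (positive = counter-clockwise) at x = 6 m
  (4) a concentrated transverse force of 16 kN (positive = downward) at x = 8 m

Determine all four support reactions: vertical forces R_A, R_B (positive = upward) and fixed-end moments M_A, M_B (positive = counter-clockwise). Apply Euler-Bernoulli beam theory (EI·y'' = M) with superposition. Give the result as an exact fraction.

R_A = 161201/1350 kN, M_A = 55571/225 kN·m, R_B = 174949/1350 kN, M_B = -59869/225 kN·m

Load 1 — uniform load w=19 kN/m over full span:
  R_A = wL/2 = 19·12/2 = 114 kN
  M_A = wL²/12 = 19·12²/12 = 228 kN·m
  R_B = wL/2 = 19·12/2 = 114 kN
  M_B = -wL²/12 = -19·12²/12 = -228 kN·m
Load 2 — point force P=5 kN at a=36/5 m (b=L-a=24/5):
  R_A = Pb²(3a+b)/L³ = 5·(24/5)²·(3·(36/5)+(24/5))/12³ = 44/25 kN
  M_A = Pab²/L² = 5·(36/5)·(24/5)²/12² = 144/25 kN·m
  R_B = Pa²(a+3b)/L³ = 5·(36/5)²·((36/5)+3·(24/5))/12³ = 81/25 kN
  M_B = -Pa²b/L² = -5·(36/5)²·(24/5)/12² = -216/25 kN·m
Load 3 — applied couple M₀=-4 kN·m at a=6 m (b=L-a=6):
  R_A = 6M₀ab/L³ = 6·(-4)·6·6/12³ = -1/2 kN
  M_A = M₀b(2a-b)/L² = (-4)·6·(2·6-6)/12² = -1 kN·m
  R_B = -6M₀ab/L³ = -6·(-4)·6·6/12³ = 1/2 kN
  M_B = M₀a(2b-a)/L² = (-4)·6·(2·6-6)/12² = -1 kN·m
Load 4 — point force P=16 kN at a=8 m (b=L-a=4):
  R_A = Pb²(3a+b)/L³ = 16·4²·(3·8+4)/12³ = 112/27 kN
  M_A = Pab²/L² = 16·8·4²/12² = 128/9 kN·m
  R_B = Pa²(a+3b)/L³ = 16·8²·(8+3·4)/12³ = 320/27 kN
  M_B = -Pa²b/L² = -16·8²·4/12² = -256/9 kN·m
Superposition: R_A = 161201/1350 kN, M_A = 55571/225 kN·m, R_B = 174949/1350 kN, M_B = -59869/225 kN·m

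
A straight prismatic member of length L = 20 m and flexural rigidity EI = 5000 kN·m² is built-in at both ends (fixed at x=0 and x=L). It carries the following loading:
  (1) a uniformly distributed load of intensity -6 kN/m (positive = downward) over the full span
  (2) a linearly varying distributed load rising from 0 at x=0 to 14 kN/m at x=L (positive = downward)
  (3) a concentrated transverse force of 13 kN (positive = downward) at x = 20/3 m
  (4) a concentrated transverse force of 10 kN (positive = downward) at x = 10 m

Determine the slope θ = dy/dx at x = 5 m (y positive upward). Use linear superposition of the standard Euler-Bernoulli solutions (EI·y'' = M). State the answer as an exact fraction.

Load 1 — uniform load w=-6 kN/m over full span:
  θ_1 = -wx(L-x)(L-2x)/(12EI) = -(-6)·5·(20-5)·(20-2·5)/(12·5000) = 3/40 rad
Load 2 — triangular load w₀=14 kN/m (0→w₀ over full span):
  θ_2 = -w₀(2x(L-x)(L-2x)(x+2L)+x²(L-x)²)/(120LEI) = -14·(2·5·(20-5)·(20-2·5)·(5+2·20)+5²·(20-5)²)/(120·20·5000) = -273/3200 rad
Load 3 — point force P=13 kN at a=20/3 m (b=L-a=40/3):
  θ_3 = -Pb²x(2aL-(3a+b)x)/(2L³EI)  [x≤a] = -13·(40/3)²·5·(2·(20/3)·20-(3·(20/3)+(40/3))·5)/(2·20³·5000) = -13/900 rad
Load 4 — point force P=10 kN at a=10 m (b=L-a=10):
  θ_4 = -Pb²x(2aL-(3a+b)x)/(2L³EI)  [x≤a] = -10·10²·5·(2·10·20-(3·10+10)·5)/(2·20³·5000) = -1/80 rad
Superposition: θ = Σ θ_i = -1073/28800 rad ≈ -0.037257 rad

θ(5) = -1073/28800 rad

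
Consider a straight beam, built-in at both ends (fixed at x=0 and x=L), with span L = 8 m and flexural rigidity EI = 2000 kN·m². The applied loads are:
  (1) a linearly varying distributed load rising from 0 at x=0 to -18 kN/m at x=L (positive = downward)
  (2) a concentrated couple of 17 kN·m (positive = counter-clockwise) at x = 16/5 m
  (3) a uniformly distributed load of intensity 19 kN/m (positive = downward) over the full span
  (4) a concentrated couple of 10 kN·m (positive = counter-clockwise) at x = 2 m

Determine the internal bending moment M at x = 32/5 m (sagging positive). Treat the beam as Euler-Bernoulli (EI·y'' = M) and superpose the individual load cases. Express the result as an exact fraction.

M(32/5) = -12511/3000 kN·m

Load 1 — triangular load w₀=-18 kN/m (0→w₀ over full span):
  M_1 = 3w₀Lx/20 - w₀L²/30 - w₀x³/(6L) = 3·(-18)·8·(32/5)/20 - (-18)·8²/30 - (-18)·(32/5)³/(6·8) = -192/125 kN·m
Load 2 — applied couple M₀=17 kN·m at a=16/5 m (b=L-a=24/5):
  M_2 = R_Ax - M_A - M₀  [x>a] with R_A=153/50, M_A=51/25 = (153/50)·(32/5) - (51/25) - 17 = 68/125 kN·m
Load 3 — uniform load w=19 kN/m over full span:
  M_3 = wLx/2 - wL²/12 - wx²/2 = 19·8·(32/5)/2 - 19·8²/12 - 19·(32/5)²/2 = -304/75 kN·m
Load 4 — applied couple M₀=10 kN·m at a=2 m (b=L-a=6):
  M_4 = R_Ax - M_A - M₀  [x>a] with R_A=45/32, M_A=-15/8 = (45/32)·(32/5) - (-15/8) - 10 = 7/8 kN·m
Superposition: M = Σ M_i = -12511/3000 kN·m ≈ -4.170333 kN·m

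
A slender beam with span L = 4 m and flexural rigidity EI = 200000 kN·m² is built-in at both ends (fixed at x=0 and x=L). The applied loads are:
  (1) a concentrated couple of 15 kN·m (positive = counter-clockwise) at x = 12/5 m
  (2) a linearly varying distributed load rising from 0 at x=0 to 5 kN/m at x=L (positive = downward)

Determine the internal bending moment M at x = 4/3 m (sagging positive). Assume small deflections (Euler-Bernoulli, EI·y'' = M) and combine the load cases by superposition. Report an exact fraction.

Load 1 — applied couple M₀=15 kN·m at a=12/5 m (b=L-a=8/5):
  M_1 = R_Ax - M_A  [x≤a] with R_A=27/5, M_A=24/5 = (27/5)·(4/3) - (24/5) = 12/5 kN·m
Load 2 — triangular load w₀=5 kN/m (0→w₀ over full span):
  M_2 = 3w₀Lx/20 - w₀L²/30 - w₀x³/(6L) = 3·5·4·(4/3)/20 - 5·4²/30 - 5·(4/3)³/(6·4) = 68/81 kN·m
Superposition: M = Σ M_i = 1312/405 kN·m ≈ 3.239506 kN·m

M(4/3) = 1312/405 kN·m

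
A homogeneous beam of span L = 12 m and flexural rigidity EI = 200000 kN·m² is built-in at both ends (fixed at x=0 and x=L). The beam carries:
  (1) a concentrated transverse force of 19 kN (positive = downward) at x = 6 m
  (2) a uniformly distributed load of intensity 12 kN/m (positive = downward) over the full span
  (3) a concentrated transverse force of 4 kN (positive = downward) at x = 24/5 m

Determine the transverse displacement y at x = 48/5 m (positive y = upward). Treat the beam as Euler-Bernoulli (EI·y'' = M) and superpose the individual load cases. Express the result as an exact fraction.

y(48/5) = -1311093/781250000 m

Load 1 — point force P=19 kN at a=6 m (b=L-a=6):
  y_1 = -Pa²(L-x)²(3bL-(3b+a)(L-x))/(6L³EI)  [x>a] = -19·6²·(12-(48/5))²·(3·6·12-(3·6+6)·(12-(48/5)))/(6·12³·200000) = -1881/6250000 m
Load 2 — uniform load w=12 kN/m over full span:
  y_2 = -wx²(L-x)²/(24EI) = -12·(48/5)²·(12-(48/5))²/(24·200000) = -2592/1953125 m
Load 3 — point force P=4 kN at a=24/5 m (b=L-a=36/5):
  y_3 = -Pa²(L-x)²(3bL-(3b+a)(L-x))/(6L³EI)  [x>a] = -4·(24/5)²·(12-(48/5))²·(3·(36/5)·12-(3·(36/5)+(24/5))·(12-(48/5)))/(6·12³·200000) = -2448/48828125 m
Superposition: y = Σ y_i = -1311093/781250000 m ≈ -0.001678 m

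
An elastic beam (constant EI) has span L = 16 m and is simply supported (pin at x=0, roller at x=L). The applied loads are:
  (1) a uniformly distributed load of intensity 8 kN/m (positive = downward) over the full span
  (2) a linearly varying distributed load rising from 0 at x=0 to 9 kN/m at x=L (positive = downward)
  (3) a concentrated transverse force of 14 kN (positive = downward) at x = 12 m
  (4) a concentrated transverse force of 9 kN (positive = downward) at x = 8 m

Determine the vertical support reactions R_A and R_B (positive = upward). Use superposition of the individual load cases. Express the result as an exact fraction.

R_A = 96 kN, R_B = 127 kN

Load 1 — uniform load w=8 kN/m over full span:
  R_A = wL/2 = 8·16/2 = 64 kN
  R_B = wL/2 = 8·16/2 = 64 kN
Load 2 — triangular load w₀=9 kN/m (0→w₀ over full span):
  R_A = w₀L/6 = 9·16/6 = 24 kN
  R_B = w₀L/3 = 9·16/3 = 48 kN
Load 3 — point force P=14 kN at a=12 m (b=L-a=4):
  R_A = Pb/L = 14·4/16 = 7/2 kN
  R_B = Pa/L = 14·12/16 = 21/2 kN
Load 4 — point force P=9 kN at a=8 m (b=L-a=8):
  R_A = Pb/L = 9·8/16 = 9/2 kN
  R_B = Pa/L = 9·8/16 = 9/2 kN
Superposition: R_A = 96 kN, R_B = 127 kN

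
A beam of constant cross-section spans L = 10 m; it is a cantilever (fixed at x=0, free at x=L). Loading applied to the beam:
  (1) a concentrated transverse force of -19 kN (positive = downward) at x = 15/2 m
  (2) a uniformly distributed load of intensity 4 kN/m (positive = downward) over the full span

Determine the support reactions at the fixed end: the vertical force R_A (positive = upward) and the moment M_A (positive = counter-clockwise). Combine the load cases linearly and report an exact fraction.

R_A = 21 kN, M_A = 115/2 kN·m

Load 1 — point force P=-19 kN at a=15/2 m (b=L-a=5/2):
  R_A = P = (-19) = -19 kN
  M_A = Pa = (-19)·(15/2) = -285/2 kN·m
Load 2 — uniform load w=4 kN/m over full span:
  R_A = wL = 4·10 = 40 kN
  M_A = wL²/2 = 4·10²/2 = 200 kN·m
Superposition: R_A = 21 kN, M_A = 115/2 kN·m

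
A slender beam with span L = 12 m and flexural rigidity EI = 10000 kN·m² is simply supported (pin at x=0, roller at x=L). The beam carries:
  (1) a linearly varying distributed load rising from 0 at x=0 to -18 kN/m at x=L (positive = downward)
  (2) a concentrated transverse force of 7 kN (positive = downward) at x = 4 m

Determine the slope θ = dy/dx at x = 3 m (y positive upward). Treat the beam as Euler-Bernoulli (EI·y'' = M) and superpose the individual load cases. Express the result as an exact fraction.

θ(3) = 292781/7200000 rad

Load 1 — triangular load w₀=-18 kN/m (0→w₀ over full span):
  θ_1 = -w₀(7L⁴-30L²x²+15x⁴)/(360LEI) = -(-18)·(7·12⁴-30·12²·3²+15·3⁴)/(360·12·10000) = 35829/800000 rad
Load 2 — point force P=7 kN at a=4 m (b=L-a=8):
  θ_2 = -Pb(L²-b²-3x²)/(6LEI)  [x≤a] = -7·8·(12²-8²-3·3²)/(6·12·10000) = -371/90000 rad
Superposition: θ = Σ θ_i = 292781/7200000 rad ≈ 0.040664 rad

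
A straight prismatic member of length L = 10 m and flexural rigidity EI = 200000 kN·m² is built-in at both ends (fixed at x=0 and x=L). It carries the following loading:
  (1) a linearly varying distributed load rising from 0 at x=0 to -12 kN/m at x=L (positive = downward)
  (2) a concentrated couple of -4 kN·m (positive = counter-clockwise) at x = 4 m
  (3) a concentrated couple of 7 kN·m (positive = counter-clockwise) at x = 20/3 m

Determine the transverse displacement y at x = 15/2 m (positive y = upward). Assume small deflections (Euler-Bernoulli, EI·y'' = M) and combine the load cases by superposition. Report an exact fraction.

y(15/2) = 21139/46080000 m

Load 1 — triangular load w₀=-12 kN/m (0→w₀ over full span):
  y_1 = -w₀x²(L-x)²(x+2L)/(120LEI) = -(-12)·(15/2)²·(10-(15/2))²·((15/2)+2·10)/(120·10·200000) = 99/204800 m
Load 2 — applied couple M₀=-4 kN·m at a=4 m (b=L-a=6):
  y_2 = (R_Ax³/6 - M_Ax²/2 - M₀(x-a)²/2)/EI  [x>a] with R_A=-72/125, M_A=-12/25 = ((-72/125)·(15/2)³/6 - (-12/25)·(15/2)²/2 - (-4)·((15/2)-4)²/2)/200000 = -1/80000 m
Load 3 — applied couple M₀=7 kN·m at a=20/3 m (b=L-a=10/3):
  y_3 = (R_Ax³/6 - M_Ax²/2 - M₀(x-a)²/2)/EI  [x>a] with R_A=14/15, M_A=7/3 = ((14/15)·(15/2)³/6 - (7/3)·(15/2)²/2 - 7·((15/2)-(20/3))²/2)/200000 = -7/576000 m
Superposition: y = Σ y_i = 21139/46080000 m ≈ 0.000459 m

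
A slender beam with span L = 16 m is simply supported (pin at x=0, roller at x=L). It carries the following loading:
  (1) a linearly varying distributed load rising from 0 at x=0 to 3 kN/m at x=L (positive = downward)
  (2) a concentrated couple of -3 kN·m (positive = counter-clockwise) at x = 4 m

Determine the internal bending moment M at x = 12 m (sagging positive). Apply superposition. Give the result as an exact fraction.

Load 1 — triangular load w₀=3 kN/m (0→w₀ over full span):
  M_1 = w₀Lx/6 - w₀x³/(6L) = 3·16·12/6 - 3·12³/(6·16) = 42 kN·m
Load 2 — applied couple M₀=-3 kN·m at a=4 m (b=L-a=12):
  M_2 = M₀x/L - M₀  [x>a] = (-3)·12/16 - (-3) = 3/4 kN·m
Superposition: M = Σ M_i = 171/4 kN·m ≈ 42.750000 kN·m

M(12) = 171/4 kN·m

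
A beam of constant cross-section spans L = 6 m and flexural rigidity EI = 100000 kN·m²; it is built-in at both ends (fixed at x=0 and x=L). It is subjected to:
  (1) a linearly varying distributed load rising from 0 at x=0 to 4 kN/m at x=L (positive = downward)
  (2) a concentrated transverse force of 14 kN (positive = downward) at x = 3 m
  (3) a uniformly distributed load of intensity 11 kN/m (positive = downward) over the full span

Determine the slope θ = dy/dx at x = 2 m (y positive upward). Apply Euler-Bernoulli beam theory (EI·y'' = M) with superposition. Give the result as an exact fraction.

θ(2) = -1103/4500000 rad

Load 1 — triangular load w₀=4 kN/m (0→w₀ over full span):
  θ_1 = -w₀(2x(L-x)(L-2x)(x+2L)+x²(L-x)²)/(120LEI) = -4·(2·2·(6-2)·(6-2·2)·(2+2·6)+2²·(6-2)²)/(120·6·100000) = -4/140625 rad
Load 2 — point force P=14 kN at a=3 m (b=L-a=3):
  θ_2 = -Pb²x(2aL-(3a+b)x)/(2L³EI)  [x≤a] = -14·3²·2·(2·3·6-(3·3+3)·2)/(2·6³·100000) = -7/100000 rad
Load 3 — uniform load w=11 kN/m over full span:
  θ_3 = -wx(L-x)(L-2x)/(12EI) = -11·2·(6-2)·(6-2·2)/(12·100000) = -11/75000 rad
Superposition: θ = Σ θ_i = -1103/4500000 rad ≈ -0.000245 rad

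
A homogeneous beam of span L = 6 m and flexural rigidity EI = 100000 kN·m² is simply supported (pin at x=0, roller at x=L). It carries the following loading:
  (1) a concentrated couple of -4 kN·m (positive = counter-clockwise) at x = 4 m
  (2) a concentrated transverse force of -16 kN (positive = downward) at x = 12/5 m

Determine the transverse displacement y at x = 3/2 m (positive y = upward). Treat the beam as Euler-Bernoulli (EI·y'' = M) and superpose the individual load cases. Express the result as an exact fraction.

Load 1 — applied couple M₀=-4 kN·m at a=4 m (b=L-a=2):
  y_1 = (M₀x³/(6L)+C₁x)/EI  [x≤a] with C₁=M₀(3b²-L²)/(6L)=8/3 = ((-4)·(3/2)³/(6·6)+(8/3)·(3/2))/100000 = 29/800000 m
Load 2 — point force P=-16 kN at a=12/5 m (b=L-a=18/5):
  y_2 = -Pbx(L²-b²-x²)/(6LEI)  [x≤a] = -(-16)·(18/5)·(3/2)·(6²-(18/5)²-(3/2)²)/(6·6·100000) = 6237/12500000 m
Superposition: y = Σ y_i = 53521/100000000 m ≈ 0.000535 m

y(3/2) = 53521/100000000 m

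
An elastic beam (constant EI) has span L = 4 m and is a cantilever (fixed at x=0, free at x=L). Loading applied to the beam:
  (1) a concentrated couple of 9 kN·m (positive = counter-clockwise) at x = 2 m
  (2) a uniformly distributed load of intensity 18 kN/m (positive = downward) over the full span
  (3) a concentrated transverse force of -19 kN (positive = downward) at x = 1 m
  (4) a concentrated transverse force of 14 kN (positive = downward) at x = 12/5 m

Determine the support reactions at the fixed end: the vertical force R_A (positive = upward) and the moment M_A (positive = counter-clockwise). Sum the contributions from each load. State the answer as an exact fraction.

R_A = 67 kN, M_A = 748/5 kN·m

Load 1 — applied couple M₀=9 kN·m at a=2 m (b=L-a=2):
  R_A = 0 kN
  M_A = -M₀ = -9 kN·m
Load 2 — uniform load w=18 kN/m over full span:
  R_A = wL = 18·4 = 72 kN
  M_A = wL²/2 = 18·4²/2 = 144 kN·m
Load 3 — point force P=-19 kN at a=1 m (b=L-a=3):
  R_A = P = (-19) = -19 kN
  M_A = Pa = (-19)·1 = -19 kN·m
Load 4 — point force P=14 kN at a=12/5 m (b=L-a=8/5):
  R_A = P = 14 kN
  M_A = Pa = 14·(12/5) = 168/5 kN·m
Superposition: R_A = 67 kN, M_A = 748/5 kN·m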